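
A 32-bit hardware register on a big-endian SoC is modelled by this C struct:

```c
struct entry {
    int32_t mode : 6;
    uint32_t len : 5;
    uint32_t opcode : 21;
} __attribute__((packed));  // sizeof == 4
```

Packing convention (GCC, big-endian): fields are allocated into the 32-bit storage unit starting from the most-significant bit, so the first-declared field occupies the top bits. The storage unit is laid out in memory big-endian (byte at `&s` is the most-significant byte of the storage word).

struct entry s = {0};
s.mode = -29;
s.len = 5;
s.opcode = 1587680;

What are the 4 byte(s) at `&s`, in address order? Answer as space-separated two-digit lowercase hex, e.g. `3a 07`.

8c b8 39 e0

[26+:6] mode=-29 & 0x3f = 0x23; word=0x8c000000
[21+:5] len=5 & 0x1f = 0x5; word=0x8ca00000
[0+:21] opcode=1587680 & 0x1fffff = 0x1839e0; word=0x8cb839e0
word = 0x8cb839e0 → big-endian bytes:
  [0]=0x8c  [1]=0xb8  [2]=0x39  [3]=0xe0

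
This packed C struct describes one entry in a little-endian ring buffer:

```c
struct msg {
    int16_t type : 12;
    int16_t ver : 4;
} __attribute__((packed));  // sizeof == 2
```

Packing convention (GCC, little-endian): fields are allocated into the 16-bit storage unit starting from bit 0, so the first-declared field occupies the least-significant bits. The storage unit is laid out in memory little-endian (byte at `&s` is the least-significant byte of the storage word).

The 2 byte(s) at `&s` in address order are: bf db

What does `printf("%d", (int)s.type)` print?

[0]=0xbf [1]=0xdb (little-endian) → word 0xdbbf
type [0+:12] = (word>>0) & 0xfff = 3007  ←
ver [12+:4] = (word>>12) & 0xf = 13
type signed 12b, MSB=1: 3007 - 4096 = -1089

-1089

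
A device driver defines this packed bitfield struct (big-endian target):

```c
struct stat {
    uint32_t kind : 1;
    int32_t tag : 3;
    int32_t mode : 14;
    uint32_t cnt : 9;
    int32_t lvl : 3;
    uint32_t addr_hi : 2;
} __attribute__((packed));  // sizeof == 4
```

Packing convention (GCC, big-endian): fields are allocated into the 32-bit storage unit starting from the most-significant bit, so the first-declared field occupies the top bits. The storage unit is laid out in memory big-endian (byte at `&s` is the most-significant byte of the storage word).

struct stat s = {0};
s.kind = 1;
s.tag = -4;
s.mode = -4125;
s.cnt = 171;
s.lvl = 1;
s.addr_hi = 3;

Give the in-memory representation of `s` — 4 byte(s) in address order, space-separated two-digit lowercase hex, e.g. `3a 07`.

cb f8 d5 67

kind (1b) val=1 bits=0x1 at bit 31: 0x80000000
tag (3b) val=-4 bits=0x4 at bit 28: 0xc0000000
mode (14b) val=-4125 bits=0x2fe3 at bit 14: 0xcbf8c000
cnt (9b) val=171 bits=0xab at bit 5: 0xcbf8d560
lvl (3b) val=1 bits=0x1 at bit 2: 0xcbf8d564
addr_hi (2b) val=3 bits=0x3 at bit 0: 0xcbf8d567
word = 0xcbf8d567 → big-endian bytes:
  [0]=0xcb  [1]=0xf8  [2]=0xd5  [3]=0x67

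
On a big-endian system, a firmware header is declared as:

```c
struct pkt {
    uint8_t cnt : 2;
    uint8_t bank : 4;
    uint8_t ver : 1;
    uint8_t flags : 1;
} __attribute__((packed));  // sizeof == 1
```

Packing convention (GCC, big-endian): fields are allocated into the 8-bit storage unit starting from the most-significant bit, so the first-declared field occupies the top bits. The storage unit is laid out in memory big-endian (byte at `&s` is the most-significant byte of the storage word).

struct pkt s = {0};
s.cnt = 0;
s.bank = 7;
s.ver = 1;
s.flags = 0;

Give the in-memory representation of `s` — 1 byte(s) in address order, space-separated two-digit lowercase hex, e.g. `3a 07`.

1e

cnt:2 = 0 → 0x0 << 6 → word 0x00
bank:4 = 7 → 0x7 << 2 → word 0x1c
ver:1 = 1 → 0x1 << 1 → word 0x1e
flags:1 = 0 → 0x0 << 0 → word 0x1e
word = 0x1e → big-endian bytes:
  [0]=0x1e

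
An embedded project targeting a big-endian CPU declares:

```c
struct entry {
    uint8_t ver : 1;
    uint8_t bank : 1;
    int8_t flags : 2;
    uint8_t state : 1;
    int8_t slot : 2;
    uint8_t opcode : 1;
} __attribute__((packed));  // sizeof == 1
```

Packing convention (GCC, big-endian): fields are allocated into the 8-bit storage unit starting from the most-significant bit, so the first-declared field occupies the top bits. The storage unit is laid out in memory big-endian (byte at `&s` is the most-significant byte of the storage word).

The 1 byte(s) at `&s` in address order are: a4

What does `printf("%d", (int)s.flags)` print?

[0]=0xa4 (big-endian) → word 0xa4
ver [7+:1] = (word>>7) & 0x1 = 1
bank [6+:1] = (word>>6) & 0x1 = 0
flags [4+:2] = (word>>4) & 0x3 = 2  ←
state [3+:1] = (word>>3) & 0x1 = 0
slot [1+:2] = (word>>1) & 0x3 = 2
opcode [0+:1] = (word>>0) & 0x1 = 0
flags signed 2b, MSB=1: 2 - 4 = -2

-2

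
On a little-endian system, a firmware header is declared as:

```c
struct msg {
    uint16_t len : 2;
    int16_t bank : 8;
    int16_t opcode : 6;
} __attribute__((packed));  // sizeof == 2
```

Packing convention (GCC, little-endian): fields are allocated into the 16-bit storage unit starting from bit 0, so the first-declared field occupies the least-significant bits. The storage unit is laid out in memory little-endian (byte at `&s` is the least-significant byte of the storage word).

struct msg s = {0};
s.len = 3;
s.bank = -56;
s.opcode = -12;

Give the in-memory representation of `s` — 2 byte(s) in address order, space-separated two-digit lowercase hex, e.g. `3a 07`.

len (2b) val=3 bits=0x3 at bit 0: 0x0003
bank (8b) val=-56 bits=0xc8 at bit 2: 0x0323
opcode (6b) val=-12 bits=0x34 at bit 10: 0xd323
word = 0xd323 → little-endian bytes:
  [0]=0x23  [1]=0xd3

23 d3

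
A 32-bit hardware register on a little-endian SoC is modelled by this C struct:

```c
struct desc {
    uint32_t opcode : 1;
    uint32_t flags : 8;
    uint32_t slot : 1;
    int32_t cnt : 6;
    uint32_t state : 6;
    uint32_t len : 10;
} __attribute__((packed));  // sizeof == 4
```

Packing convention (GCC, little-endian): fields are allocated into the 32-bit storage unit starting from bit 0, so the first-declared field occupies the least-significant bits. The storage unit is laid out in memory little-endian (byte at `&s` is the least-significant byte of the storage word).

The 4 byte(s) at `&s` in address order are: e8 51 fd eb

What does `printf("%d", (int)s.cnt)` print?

[0]=0xe8 [1]=0x51 [2]=0xfd [3]=0xeb (little-endian) → word 0xebfd51e8
opcode [0+:1] = (word>>0) & 0x1 = 0
flags [1+:8] = (word>>1) & 0xff = 244
slot [9+:1] = (word>>9) & 0x1 = 0
cnt [10+:6] = (word>>10) & 0x3f = 20  ←
state [16+:6] = (word>>16) & 0x3f = 61
len [22+:10] = (word>>22) & 0x3ff = 943
cnt signed 6b, MSB=0: value = 20

20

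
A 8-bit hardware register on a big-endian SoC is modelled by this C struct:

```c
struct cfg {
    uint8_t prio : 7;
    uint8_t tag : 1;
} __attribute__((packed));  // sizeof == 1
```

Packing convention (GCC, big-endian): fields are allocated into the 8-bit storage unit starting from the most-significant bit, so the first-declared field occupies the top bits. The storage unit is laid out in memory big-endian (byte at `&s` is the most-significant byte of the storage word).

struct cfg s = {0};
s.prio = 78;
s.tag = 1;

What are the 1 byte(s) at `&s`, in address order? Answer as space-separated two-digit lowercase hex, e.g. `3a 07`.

9d

prio:7 = 78 → 0x4e << 1 → word 0x9c
tag:1 = 1 → 0x1 << 0 → word 0x9d
word = 0x9d → big-endian bytes:
  [0]=0x9d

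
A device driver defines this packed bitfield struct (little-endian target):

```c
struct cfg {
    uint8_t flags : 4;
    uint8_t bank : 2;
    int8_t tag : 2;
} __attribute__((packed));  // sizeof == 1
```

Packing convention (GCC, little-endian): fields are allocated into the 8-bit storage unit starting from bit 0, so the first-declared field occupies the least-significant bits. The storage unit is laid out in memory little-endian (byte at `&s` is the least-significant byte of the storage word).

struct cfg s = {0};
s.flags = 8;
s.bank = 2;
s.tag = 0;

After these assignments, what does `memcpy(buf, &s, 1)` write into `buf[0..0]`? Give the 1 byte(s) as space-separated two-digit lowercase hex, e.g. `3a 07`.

flags (4b) val=8 bits=0x8 at bit 0: 0x08
bank (2b) val=2 bits=0x2 at bit 4: 0x28
tag (2b) val=0 bits=0x0 at bit 6: 0x28
word = 0x28 → little-endian bytes:
  [0]=0x28

28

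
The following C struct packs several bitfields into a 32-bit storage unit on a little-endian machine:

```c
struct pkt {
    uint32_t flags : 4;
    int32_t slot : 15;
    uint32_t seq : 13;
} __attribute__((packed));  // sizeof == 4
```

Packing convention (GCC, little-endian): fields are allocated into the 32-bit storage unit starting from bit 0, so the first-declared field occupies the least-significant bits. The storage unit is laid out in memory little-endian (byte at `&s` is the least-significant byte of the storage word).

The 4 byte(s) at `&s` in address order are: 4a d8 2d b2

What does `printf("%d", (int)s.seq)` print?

[0]=0x4a [1]=0xd8 [2]=0x2d [3]=0xb2 (little-endian) → word 0xb22dd84a
flags:4 @ bit 0 → (0xb22dd84a>>0)&0xf = 0xa
slot:15 @ bit 4 → (0xb22dd84a>>4)&0x7fff = 0x5d84
seq:13 @ bit 19 → (0xb22dd84a>>19)&0x1fff = 0x1645  ←

5701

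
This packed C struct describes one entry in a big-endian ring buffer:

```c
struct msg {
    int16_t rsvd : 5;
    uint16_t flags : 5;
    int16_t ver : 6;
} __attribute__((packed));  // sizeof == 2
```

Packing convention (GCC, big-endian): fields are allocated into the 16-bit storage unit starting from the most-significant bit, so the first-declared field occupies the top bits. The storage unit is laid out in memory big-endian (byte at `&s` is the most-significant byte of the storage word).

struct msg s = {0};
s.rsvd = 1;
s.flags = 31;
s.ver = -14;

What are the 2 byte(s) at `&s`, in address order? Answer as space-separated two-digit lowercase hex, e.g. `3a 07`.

rsvd:5 = 1 → 0x1 << 11 → word 0x0800
flags:5 = 31 → 0x1f << 6 → word 0x0fc0
ver:6 = -14 → 0x32 << 0 → word 0x0ff2
word = 0x0ff2 → big-endian bytes:
  [0]=0x0f  [1]=0xf2

0f f2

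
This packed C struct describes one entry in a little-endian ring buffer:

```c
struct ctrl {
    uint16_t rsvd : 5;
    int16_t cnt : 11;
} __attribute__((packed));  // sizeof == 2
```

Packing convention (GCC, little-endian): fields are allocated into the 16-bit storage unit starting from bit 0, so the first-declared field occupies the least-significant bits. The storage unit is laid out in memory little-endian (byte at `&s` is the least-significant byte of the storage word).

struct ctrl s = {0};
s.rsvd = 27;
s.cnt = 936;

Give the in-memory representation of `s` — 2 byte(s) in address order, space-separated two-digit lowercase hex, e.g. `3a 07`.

[0+:5] rsvd=27 & 0x1f = 0x1b; word=0x001b
[5+:11] cnt=936 & 0x7ff = 0x3a8; word=0x751b
word = 0x751b → little-endian bytes:
  [0]=0x1b  [1]=0x75

1b 75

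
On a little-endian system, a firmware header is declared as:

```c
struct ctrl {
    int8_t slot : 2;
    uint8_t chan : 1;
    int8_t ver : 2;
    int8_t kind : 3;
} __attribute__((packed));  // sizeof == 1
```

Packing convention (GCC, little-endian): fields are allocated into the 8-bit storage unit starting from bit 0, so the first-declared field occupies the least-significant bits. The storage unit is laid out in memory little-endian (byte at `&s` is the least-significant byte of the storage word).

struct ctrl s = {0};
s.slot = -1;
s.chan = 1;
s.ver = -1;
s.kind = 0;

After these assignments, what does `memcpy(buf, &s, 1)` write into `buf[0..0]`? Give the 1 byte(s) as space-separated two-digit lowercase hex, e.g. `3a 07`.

1f

[0+:2] slot=-1 & 0x3 = 0x3; word=0x03
[2+:1] chan=1 & 0x1 = 0x1; word=0x07
[3+:2] ver=-1 & 0x3 = 0x3; word=0x1f
[5+:3] kind=0 & 0x7 = 0x0; word=0x1f
word = 0x1f → little-endian bytes:
  [0]=0x1f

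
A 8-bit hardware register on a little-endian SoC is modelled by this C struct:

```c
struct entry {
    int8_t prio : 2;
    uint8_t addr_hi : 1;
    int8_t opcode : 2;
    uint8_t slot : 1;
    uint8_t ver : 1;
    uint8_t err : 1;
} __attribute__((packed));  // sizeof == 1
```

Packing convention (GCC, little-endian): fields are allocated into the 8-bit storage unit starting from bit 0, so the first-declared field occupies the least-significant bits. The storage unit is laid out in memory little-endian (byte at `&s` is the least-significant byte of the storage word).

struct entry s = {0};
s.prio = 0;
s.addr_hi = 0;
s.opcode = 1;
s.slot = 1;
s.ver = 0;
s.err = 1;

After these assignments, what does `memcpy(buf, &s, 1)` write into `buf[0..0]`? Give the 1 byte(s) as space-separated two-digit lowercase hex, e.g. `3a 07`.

prio (2b) val=0 bits=0x0 at bit 0: 0x00
addr_hi (1b) val=0 bits=0x0 at bit 2: 0x00
opcode (2b) val=1 bits=0x1 at bit 3: 0x08
slot (1b) val=1 bits=0x1 at bit 5: 0x28
ver (1b) val=0 bits=0x0 at bit 6: 0x28
err (1b) val=1 bits=0x1 at bit 7: 0xa8
word = 0xa8 → little-endian bytes:
  [0]=0xa8

a8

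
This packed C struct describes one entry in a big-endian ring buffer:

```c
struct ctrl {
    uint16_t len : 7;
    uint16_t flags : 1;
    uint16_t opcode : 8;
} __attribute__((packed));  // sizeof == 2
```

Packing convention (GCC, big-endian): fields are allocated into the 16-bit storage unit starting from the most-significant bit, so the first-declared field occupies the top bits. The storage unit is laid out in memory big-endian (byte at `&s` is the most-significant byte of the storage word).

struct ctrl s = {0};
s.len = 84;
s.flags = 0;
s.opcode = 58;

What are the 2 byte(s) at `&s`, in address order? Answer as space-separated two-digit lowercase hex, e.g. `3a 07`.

len:7 = 84 → 0x54 << 9 → word 0xa800
flags:1 = 0 → 0x0 << 8 → word 0xa800
opcode:8 = 58 → 0x3a << 0 → word 0xa83a
word = 0xa83a → big-endian bytes:
  [0]=0xa8  [1]=0x3a

a8 3a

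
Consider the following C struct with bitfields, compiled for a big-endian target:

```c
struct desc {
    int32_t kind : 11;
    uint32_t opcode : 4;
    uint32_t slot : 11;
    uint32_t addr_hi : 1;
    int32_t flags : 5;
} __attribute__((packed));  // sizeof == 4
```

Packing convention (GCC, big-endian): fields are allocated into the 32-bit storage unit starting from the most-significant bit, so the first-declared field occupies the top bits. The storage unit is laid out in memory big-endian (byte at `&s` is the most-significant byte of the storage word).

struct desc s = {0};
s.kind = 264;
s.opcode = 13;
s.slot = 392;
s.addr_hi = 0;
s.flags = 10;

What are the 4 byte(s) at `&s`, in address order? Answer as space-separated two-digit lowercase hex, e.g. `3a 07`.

kind:11 = 264 → 0x108 << 21 → word 0x21000000
opcode:4 = 13 → 0xd << 17 → word 0x211a0000
slot:11 = 392 → 0x188 << 6 → word 0x211a6200
addr_hi:1 = 0 → 0x0 << 5 → word 0x211a6200
flags:5 = 10 → 0xa << 0 → word 0x211a620a
word = 0x211a620a → big-endian bytes:
  [0]=0x21  [1]=0x1a  [2]=0x62  [3]=0x0a

21 1a 62 0a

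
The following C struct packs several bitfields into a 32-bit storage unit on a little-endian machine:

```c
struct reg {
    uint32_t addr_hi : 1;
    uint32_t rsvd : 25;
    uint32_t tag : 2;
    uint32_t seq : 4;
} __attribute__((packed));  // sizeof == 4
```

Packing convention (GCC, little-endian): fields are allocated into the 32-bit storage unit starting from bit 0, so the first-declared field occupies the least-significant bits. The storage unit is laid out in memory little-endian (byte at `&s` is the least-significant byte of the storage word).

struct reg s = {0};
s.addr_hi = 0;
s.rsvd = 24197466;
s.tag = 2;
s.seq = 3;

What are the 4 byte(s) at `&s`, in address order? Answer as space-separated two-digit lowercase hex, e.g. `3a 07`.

b4 72 e2 3a

[0+:1] addr_hi=0 & 0x1 = 0x0; word=0x00000000
[1+:25] rsvd=24197466 & 0x1ffffff = 0x171395a; word=0x02e272b4
[26+:2] tag=2 & 0x3 = 0x2; word=0x0ae272b4
[28+:4] seq=3 & 0xf = 0x3; word=0x3ae272b4
word = 0x3ae272b4 → little-endian bytes:
  [0]=0xb4  [1]=0x72  [2]=0xe2  [3]=0x3a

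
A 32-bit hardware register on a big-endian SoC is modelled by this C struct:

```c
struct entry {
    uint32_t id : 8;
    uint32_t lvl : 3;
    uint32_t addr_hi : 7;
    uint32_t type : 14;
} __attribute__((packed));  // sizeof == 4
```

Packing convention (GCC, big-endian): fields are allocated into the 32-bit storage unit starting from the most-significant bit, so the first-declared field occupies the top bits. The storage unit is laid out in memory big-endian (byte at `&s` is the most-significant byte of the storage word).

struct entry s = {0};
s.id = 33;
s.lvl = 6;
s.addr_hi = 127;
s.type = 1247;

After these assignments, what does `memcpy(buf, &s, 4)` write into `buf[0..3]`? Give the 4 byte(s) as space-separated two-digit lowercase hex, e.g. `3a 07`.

21 df c4 df

[24+:8] id=33 & 0xff = 0x21; word=0x21000000
[21+:3] lvl=6 & 0x7 = 0x6; word=0x21c00000
[14+:7] addr_hi=127 & 0x7f = 0x7f; word=0x21dfc000
[0+:14] type=1247 & 0x3fff = 0x4df; word=0x21dfc4df
word = 0x21dfc4df → big-endian bytes:
  [0]=0x21  [1]=0xdf  [2]=0xc4  [3]=0xdf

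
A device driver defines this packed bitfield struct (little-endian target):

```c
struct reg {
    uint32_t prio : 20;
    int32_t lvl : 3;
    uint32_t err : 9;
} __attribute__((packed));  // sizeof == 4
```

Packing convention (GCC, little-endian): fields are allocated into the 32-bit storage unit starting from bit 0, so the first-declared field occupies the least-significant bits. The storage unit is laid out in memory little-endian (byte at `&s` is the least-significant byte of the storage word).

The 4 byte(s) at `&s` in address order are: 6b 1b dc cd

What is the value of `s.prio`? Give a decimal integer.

793451

[0]=0x6b [1]=0x1b [2]=0xdc [3]=0xcd (little-endian) → word 0xcddc1b6b
prio [0+:20] = (word>>0) & 0xfffff = 793451  ←
lvl [20+:3] = (word>>20) & 0x7 = 5
err [23+:9] = (word>>23) & 0x1ff = 411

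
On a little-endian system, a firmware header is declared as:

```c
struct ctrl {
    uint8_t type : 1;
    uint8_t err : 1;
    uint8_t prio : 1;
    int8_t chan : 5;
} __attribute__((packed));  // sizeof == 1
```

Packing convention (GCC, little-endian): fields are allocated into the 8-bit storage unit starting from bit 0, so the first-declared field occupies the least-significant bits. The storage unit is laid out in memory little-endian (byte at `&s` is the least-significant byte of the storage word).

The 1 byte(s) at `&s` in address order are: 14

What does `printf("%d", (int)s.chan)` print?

2

[0]=0x14 (little-endian) → word 0x14
type:1 @ bit 0 → (0x14>>0)&0x1 = 0x0
err:1 @ bit 1 → (0x14>>1)&0x1 = 0x0
prio:1 @ bit 2 → (0x14>>2)&0x1 = 0x1
chan:5 @ bit 3 → (0x14>>3)&0x1f = 0x2  ←
chan signed 5b, MSB=0: value = 2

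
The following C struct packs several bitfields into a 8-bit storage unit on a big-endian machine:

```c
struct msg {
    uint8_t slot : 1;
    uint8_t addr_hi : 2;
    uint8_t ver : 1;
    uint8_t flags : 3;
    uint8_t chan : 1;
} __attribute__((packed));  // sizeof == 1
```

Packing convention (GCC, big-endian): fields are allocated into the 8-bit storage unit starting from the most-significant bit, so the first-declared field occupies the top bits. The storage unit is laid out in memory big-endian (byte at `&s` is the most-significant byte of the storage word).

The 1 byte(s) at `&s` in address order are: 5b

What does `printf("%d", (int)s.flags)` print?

[0]=0x5b (big-endian) → word 0x5b
slot [7+:1] = (word>>7) & 0x1 = 0
addr_hi [5+:2] = (word>>5) & 0x3 = 2
ver [4+:1] = (word>>4) & 0x1 = 1
flags [1+:3] = (word>>1) & 0x7 = 5  ←
chan [0+:1] = (word>>0) & 0x1 = 1

5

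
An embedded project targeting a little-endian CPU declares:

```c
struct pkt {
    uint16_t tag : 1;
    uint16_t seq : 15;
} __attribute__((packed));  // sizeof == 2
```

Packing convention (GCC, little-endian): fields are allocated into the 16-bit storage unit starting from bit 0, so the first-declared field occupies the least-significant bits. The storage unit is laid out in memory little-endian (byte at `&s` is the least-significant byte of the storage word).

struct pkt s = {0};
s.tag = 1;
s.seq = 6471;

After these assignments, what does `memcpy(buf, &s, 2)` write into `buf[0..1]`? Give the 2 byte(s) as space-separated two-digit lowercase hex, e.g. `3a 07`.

tag (1b) val=1 bits=0x1 at bit 0: 0x0001
seq (15b) val=6471 bits=0x1947 at bit 1: 0x328f
word = 0x328f → little-endian bytes:
  [0]=0x8f  [1]=0x32

8f 32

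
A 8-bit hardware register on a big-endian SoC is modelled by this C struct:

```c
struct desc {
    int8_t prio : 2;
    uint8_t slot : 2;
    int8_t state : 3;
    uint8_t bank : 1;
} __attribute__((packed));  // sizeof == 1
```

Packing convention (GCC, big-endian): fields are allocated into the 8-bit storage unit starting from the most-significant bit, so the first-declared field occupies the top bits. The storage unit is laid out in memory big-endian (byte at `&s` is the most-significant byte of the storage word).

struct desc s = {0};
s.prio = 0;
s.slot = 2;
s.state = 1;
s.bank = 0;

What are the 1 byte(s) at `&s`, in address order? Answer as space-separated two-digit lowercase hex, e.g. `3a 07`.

22

[6+:2] prio=0 & 0x3 = 0x0; word=0x00
[4+:2] slot=2 & 0x3 = 0x2; word=0x20
[1+:3] state=1 & 0x7 = 0x1; word=0x22
[0+:1] bank=0 & 0x1 = 0x0; word=0x22
word = 0x22 → big-endian bytes:
  [0]=0x22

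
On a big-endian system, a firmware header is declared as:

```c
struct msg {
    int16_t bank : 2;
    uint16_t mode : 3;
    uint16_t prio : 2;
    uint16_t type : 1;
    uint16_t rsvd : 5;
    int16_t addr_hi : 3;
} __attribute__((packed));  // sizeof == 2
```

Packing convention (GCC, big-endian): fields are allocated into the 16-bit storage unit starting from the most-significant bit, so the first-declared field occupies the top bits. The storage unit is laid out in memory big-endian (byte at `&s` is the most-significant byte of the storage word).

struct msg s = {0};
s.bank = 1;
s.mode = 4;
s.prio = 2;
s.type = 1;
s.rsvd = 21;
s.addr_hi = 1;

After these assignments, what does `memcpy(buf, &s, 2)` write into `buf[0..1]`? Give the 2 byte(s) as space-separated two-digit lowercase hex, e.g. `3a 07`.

65 a9

bank:2 = 1 → 0x1 << 14 → word 0x4000
mode:3 = 4 → 0x4 << 11 → word 0x6000
prio:2 = 2 → 0x2 << 9 → word 0x6400
type:1 = 1 → 0x1 << 8 → word 0x6500
rsvd:5 = 21 → 0x15 << 3 → word 0x65a8
addr_hi:3 = 1 → 0x1 << 0 → word 0x65a9
word = 0x65a9 → big-endian bytes:
  [0]=0x65  [1]=0xa9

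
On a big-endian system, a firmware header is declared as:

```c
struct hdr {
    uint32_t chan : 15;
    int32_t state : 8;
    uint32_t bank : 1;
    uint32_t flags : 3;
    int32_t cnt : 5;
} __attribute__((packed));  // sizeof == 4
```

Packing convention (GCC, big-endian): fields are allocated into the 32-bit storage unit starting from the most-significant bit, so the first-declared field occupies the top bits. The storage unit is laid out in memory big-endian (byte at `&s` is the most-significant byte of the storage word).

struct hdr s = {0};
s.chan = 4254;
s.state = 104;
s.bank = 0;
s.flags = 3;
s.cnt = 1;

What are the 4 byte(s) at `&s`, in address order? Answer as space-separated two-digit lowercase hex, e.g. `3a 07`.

21 3c d0 61

chan (15b) val=4254 bits=0x109e at bit 17: 0x213c0000
state (8b) val=104 bits=0x68 at bit 9: 0x213cd000
bank (1b) val=0 bits=0x0 at bit 8: 0x213cd000
flags (3b) val=3 bits=0x3 at bit 5: 0x213cd060
cnt (5b) val=1 bits=0x1 at bit 0: 0x213cd061
word = 0x213cd061 → big-endian bytes:
  [0]=0x21  [1]=0x3c  [2]=0xd0  [3]=0x61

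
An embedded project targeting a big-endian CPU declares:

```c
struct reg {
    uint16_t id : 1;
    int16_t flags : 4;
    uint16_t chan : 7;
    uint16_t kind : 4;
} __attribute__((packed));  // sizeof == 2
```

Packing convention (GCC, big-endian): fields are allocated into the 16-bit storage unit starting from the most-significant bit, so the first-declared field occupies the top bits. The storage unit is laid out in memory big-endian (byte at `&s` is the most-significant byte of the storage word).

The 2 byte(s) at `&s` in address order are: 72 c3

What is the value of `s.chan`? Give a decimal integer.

44

[0]=0x72 [1]=0xc3 (big-endian) → word 0x72c3
id [15+:1] = (word>>15) & 0x1 = 0
flags [11+:4] = (word>>11) & 0xf = 14
chan [4+:7] = (word>>4) & 0x7f = 44  ←
kind [0+:4] = (word>>0) & 0xf = 3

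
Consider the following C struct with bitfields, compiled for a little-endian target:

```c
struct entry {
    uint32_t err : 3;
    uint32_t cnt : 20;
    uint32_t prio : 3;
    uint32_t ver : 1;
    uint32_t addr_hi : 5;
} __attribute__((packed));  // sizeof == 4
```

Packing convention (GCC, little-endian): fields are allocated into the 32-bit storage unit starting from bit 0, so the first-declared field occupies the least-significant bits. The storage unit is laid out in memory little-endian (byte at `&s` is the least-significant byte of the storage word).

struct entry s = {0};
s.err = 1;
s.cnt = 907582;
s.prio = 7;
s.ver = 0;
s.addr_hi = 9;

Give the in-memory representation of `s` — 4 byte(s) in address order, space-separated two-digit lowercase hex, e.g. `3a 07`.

err:3 = 1 → 0x1 << 0 → word 0x00000001
cnt:20 = 907582 → 0xdd93e << 3 → word 0x006ec9f1
prio:3 = 7 → 0x7 << 23 → word 0x03eec9f1
ver:1 = 0 → 0x0 << 26 → word 0x03eec9f1
addr_hi:5 = 9 → 0x9 << 27 → word 0x4beec9f1
word = 0x4beec9f1 → little-endian bytes:
  [0]=0xf1  [1]=0xc9  [2]=0xee  [3]=0x4b

f1 c9 ee 4b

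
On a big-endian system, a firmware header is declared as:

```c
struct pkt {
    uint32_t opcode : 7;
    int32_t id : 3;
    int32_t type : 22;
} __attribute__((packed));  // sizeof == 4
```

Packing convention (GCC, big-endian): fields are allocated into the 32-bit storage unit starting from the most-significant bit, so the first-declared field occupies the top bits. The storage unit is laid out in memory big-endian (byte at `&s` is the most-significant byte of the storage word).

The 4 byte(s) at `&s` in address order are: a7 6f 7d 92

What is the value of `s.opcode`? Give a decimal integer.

83

[0]=0xa7 [1]=0x6f [2]=0x7d [3]=0x92 (big-endian) → word 0xa76f7d92
opcode [25+:7] = (word>>25) & 0x7f = 83  ←
id [22+:3] = (word>>22) & 0x7 = 5
type [0+:22] = (word>>0) & 0x3fffff = 3112338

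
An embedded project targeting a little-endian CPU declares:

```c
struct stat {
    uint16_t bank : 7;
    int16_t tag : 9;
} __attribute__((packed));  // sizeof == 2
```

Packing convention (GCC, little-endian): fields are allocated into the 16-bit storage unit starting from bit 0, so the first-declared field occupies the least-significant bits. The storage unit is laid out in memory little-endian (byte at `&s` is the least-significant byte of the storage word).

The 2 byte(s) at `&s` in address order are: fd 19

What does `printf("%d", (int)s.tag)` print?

51

[0]=0xfd [1]=0x19 (little-endian) → word 0x19fd
bank:7 @ bit 0 → (0x19fd>>0)&0x7f = 0x7d
tag:9 @ bit 7 → (0x19fd>>7)&0x1ff = 0x33  ←
tag signed 9b, MSB=0: value = 51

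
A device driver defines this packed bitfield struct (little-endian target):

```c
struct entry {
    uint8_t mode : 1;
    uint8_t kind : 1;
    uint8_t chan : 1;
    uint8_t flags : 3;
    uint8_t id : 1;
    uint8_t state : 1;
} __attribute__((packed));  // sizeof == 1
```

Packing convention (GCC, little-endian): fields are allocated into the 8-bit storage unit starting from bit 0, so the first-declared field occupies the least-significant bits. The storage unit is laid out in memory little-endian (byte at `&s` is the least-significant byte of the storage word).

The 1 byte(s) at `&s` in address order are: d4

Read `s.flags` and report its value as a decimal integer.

[0]=0xd4 (little-endian) → word 0xd4
mode [0+:1] = (word>>0) & 0x1 = 0
kind [1+:1] = (word>>1) & 0x1 = 0
chan [2+:1] = (word>>2) & 0x1 = 1
flags [3+:3] = (word>>3) & 0x7 = 2  ←
id [6+:1] = (word>>6) & 0x1 = 1
state [7+:1] = (word>>7) & 0x1 = 1

2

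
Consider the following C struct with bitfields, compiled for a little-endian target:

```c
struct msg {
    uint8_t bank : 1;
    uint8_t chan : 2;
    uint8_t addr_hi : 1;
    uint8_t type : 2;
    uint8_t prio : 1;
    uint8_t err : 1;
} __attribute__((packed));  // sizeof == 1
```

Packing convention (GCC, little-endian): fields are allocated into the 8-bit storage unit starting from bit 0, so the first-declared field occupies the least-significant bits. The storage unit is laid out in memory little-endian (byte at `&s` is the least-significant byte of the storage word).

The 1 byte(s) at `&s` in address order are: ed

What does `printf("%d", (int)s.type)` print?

[0]=0xed (little-endian) → word 0xed
bank:1 @ bit 0 → (0xed>>0)&0x1 = 0x1
chan:2 @ bit 1 → (0xed>>1)&0x3 = 0x2
addr_hi:1 @ bit 3 → (0xed>>3)&0x1 = 0x1
type:2 @ bit 4 → (0xed>>4)&0x3 = 0x2  ←
prio:1 @ bit 6 → (0xed>>6)&0x1 = 0x1
err:1 @ bit 7 → (0xed>>7)&0x1 = 0x1

2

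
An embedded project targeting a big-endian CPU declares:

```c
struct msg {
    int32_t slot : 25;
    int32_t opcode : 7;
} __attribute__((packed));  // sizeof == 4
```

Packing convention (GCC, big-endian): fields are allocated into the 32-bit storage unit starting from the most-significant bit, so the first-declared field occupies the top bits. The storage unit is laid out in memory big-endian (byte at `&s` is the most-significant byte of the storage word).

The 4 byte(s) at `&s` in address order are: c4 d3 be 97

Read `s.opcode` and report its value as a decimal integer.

[0]=0xc4 [1]=0xd3 [2]=0xbe [3]=0x97 (big-endian) → word 0xc4d3be97
slot [7+:25] = (word>>7) & 0x1ffffff = 25798525
opcode [0+:7] = (word>>0) & 0x7f = 23  ←
opcode signed 7b, MSB=0: value = 23

23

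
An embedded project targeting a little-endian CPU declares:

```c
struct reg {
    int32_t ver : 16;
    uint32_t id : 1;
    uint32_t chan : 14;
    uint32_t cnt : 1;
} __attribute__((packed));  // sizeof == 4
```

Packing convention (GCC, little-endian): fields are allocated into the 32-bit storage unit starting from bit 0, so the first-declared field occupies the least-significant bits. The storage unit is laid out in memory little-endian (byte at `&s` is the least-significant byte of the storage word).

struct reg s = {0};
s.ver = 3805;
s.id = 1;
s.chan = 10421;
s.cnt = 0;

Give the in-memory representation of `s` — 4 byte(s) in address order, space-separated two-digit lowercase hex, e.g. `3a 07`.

dd 0e 6b 51

ver:16 = 3805 → 0xedd << 0 → word 0x00000edd
id:1 = 1 → 0x1 << 16 → word 0x00010edd
chan:14 = 10421 → 0x28b5 << 17 → word 0x516b0edd
cnt:1 = 0 → 0x0 << 31 → word 0x516b0edd
word = 0x516b0edd → little-endian bytes:
  [0]=0xdd  [1]=0x0e  [2]=0x6b  [3]=0x51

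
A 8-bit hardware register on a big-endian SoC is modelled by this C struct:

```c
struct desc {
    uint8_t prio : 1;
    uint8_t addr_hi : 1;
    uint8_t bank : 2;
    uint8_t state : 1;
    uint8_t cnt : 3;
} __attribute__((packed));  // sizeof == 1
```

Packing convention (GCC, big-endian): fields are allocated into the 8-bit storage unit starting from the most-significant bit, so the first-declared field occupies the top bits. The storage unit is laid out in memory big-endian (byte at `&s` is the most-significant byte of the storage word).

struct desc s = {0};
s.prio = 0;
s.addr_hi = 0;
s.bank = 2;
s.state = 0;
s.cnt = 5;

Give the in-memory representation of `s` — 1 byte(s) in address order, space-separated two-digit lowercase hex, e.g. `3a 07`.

25

[7+:1] prio=0 & 0x1 = 0x0; word=0x00
[6+:1] addr_hi=0 & 0x1 = 0x0; word=0x00
[4+:2] bank=2 & 0x3 = 0x2; word=0x20
[3+:1] state=0 & 0x1 = 0x0; word=0x20
[0+:3] cnt=5 & 0x7 = 0x5; word=0x25
word = 0x25 → big-endian bytes:
  [0]=0x25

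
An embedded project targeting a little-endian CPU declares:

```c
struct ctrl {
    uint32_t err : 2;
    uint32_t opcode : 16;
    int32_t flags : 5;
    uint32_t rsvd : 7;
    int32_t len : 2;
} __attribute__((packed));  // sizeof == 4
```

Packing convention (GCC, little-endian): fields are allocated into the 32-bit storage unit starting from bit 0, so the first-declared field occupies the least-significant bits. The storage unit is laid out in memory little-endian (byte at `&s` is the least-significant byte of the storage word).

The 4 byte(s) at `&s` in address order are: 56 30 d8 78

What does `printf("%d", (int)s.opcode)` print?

3093

[0]=0x56 [1]=0x30 [2]=0xd8 [3]=0x78 (little-endian) → word 0x78d83056
err [0+:2] = (word>>0) & 0x3 = 2
opcode [2+:16] = (word>>2) & 0xffff = 3093  ←
flags [18+:5] = (word>>18) & 0x1f = 22
rsvd [23+:7] = (word>>23) & 0x7f = 113
len [30+:2] = (word>>30) & 0x3 = 1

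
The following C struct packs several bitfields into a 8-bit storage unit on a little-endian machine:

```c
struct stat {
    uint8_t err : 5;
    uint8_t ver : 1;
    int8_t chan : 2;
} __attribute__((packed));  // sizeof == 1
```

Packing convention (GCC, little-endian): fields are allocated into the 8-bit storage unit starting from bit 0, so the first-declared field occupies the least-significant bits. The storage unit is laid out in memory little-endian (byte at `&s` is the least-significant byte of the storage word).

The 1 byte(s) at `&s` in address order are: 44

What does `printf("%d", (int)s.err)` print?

[0]=0x44 (little-endian) → word 0x44
err:5 @ bit 0 → (0x44>>0)&0x1f = 0x4  ←
ver:1 @ bit 5 → (0x44>>5)&0x1 = 0x0
chan:2 @ bit 6 → (0x44>>6)&0x3 = 0x1

4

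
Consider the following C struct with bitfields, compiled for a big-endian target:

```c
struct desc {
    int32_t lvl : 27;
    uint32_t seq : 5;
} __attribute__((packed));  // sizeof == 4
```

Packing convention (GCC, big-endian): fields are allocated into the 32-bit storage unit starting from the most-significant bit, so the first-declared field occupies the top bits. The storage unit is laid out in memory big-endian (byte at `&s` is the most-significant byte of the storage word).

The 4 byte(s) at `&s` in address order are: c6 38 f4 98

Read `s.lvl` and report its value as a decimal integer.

-30292060

[0]=0xc6 [1]=0x38 [2]=0xf4 [3]=0x98 (big-endian) → word 0xc638f498
lvl [5+:27] = (word>>5) & 0x7ffffff = 103925668  ←
seq [0+:5] = (word>>0) & 0x1f = 24
lvl signed 27b, MSB=1: 103925668 - 134217728 = -30292060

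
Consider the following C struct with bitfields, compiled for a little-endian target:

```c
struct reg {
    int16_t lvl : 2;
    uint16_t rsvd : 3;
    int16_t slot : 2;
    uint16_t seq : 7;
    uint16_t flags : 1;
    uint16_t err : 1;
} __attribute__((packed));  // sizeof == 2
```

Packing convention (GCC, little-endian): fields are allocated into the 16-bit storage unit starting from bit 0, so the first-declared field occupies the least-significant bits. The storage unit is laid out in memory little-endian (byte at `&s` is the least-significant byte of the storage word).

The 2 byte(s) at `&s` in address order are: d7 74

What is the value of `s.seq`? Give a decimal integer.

[0]=0xd7 [1]=0x74 (little-endian) → word 0x74d7
lvl [0+:2] = (word>>0) & 0x3 = 3
rsvd [2+:3] = (word>>2) & 0x7 = 5
slot [5+:2] = (word>>5) & 0x3 = 2
seq [7+:7] = (word>>7) & 0x7f = 105  ←
flags [14+:1] = (word>>14) & 0x1 = 1
err [15+:1] = (word>>15) & 0x1 = 0

105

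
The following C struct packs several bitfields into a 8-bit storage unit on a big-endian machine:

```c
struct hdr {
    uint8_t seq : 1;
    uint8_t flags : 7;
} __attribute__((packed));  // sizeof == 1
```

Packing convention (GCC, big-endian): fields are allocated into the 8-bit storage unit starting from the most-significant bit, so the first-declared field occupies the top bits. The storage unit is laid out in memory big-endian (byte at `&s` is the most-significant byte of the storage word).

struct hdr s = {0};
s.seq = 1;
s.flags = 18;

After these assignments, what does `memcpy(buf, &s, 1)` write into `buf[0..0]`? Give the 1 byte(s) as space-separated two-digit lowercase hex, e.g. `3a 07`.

seq (1b) val=1 bits=0x1 at bit 7: 0x80
flags (7b) val=18 bits=0x12 at bit 0: 0x92
word = 0x92 → big-endian bytes:
  [0]=0x92

92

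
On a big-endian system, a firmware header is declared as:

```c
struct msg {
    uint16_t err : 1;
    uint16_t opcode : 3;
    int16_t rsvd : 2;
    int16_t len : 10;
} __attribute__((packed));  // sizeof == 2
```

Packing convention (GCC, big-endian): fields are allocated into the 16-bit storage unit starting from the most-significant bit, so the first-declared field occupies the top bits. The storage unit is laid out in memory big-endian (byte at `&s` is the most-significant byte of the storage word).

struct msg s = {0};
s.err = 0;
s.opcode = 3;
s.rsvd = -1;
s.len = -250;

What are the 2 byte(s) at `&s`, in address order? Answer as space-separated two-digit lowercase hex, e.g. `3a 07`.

3f 06

err:1 = 0 → 0x0 << 15 → word 0x0000
opcode:3 = 3 → 0x3 << 12 → word 0x3000
rsvd:2 = -1 → 0x3 << 10 → word 0x3c00
len:10 = -250 → 0x306 << 0 → word 0x3f06
word = 0x3f06 → big-endian bytes:
  [0]=0x3f  [1]=0x06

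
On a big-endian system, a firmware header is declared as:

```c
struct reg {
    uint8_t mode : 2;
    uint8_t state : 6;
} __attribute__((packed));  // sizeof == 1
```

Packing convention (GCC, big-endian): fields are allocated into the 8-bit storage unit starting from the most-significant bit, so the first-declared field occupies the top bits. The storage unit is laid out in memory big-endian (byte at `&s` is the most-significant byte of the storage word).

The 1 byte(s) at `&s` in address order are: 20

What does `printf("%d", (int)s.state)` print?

[0]=0x20 (big-endian) → word 0x20
mode:2 @ bit 6 → (0x20>>6)&0x3 = 0x0
state:6 @ bit 0 → (0x20>>0)&0x3f = 0x20  ←

32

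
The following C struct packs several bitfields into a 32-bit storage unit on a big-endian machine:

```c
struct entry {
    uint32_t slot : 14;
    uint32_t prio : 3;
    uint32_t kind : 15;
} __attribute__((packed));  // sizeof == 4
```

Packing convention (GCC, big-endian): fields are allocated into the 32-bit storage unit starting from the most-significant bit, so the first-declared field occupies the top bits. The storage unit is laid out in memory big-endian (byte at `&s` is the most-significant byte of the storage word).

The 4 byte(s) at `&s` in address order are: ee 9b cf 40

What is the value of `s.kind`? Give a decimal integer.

20288

[0]=0xee [1]=0x9b [2]=0xcf [3]=0x40 (big-endian) → word 0xee9bcf40
slot [18+:14] = (word>>18) & 0x3fff = 15270
prio [15+:3] = (word>>15) & 0x7 = 7
kind [0+:15] = (word>>0) & 0x7fff = 20288  ←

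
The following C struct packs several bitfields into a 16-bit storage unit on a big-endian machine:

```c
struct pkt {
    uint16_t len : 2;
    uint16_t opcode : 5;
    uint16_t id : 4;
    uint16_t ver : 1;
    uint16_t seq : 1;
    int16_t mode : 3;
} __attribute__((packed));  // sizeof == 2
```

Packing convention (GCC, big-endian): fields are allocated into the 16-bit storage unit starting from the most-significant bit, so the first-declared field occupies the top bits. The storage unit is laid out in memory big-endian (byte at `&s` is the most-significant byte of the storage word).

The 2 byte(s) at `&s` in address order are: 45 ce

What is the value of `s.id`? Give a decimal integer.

14

[0]=0x45 [1]=0xce (big-endian) → word 0x45ce
len [14+:2] = (word>>14) & 0x3 = 1
opcode [9+:5] = (word>>9) & 0x1f = 2
id [5+:4] = (word>>5) & 0xf = 14  ←
ver [4+:1] = (word>>4) & 0x1 = 0
seq [3+:1] = (word>>3) & 0x1 = 1
mode [0+:3] = (word>>0) & 0x7 = 6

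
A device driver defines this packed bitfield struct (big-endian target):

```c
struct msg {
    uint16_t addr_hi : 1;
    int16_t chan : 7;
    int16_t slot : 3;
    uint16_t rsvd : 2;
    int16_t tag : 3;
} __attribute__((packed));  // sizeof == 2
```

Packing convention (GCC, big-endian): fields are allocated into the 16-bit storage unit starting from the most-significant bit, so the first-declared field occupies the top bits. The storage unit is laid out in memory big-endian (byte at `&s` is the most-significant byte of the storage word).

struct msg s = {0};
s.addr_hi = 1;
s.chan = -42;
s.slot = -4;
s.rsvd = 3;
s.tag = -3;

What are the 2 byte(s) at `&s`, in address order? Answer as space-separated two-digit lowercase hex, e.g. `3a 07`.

addr_hi:1 = 1 → 0x1 << 15 → word 0x8000
chan:7 = -42 → 0x56 << 8 → word 0xd600
slot:3 = -4 → 0x4 << 5 → word 0xd680
rsvd:2 = 3 → 0x3 << 3 → word 0xd698
tag:3 = -3 → 0x5 << 0 → word 0xd69d
word = 0xd69d → big-endian bytes:
  [0]=0xd6  [1]=0x9d

d6 9d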